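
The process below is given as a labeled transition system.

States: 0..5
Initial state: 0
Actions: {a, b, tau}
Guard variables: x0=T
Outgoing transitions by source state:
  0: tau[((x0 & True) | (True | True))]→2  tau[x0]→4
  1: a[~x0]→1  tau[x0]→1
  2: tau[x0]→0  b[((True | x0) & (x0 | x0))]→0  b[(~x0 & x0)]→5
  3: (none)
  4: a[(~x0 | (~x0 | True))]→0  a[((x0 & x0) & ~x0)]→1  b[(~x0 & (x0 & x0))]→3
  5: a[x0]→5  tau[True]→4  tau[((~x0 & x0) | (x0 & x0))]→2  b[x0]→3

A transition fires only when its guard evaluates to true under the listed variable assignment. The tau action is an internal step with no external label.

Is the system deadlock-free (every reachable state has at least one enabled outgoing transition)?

Reachable = {0,2,4}
  0: tau→2  tau→4  [deg 2]
  2: b→0  tau→0  [deg 2]
  4: a→0  [deg 1]

Answer: DEADLOCK-FREE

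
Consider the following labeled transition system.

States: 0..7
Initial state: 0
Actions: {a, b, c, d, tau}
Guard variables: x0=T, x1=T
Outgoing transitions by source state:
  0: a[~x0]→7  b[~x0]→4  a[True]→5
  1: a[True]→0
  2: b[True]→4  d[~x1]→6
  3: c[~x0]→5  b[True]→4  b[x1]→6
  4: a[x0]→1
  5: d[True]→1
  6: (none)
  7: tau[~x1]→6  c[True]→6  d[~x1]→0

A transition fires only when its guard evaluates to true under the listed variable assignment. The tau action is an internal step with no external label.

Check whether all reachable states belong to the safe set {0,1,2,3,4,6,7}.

Answer: INVARIANT VIOLATED at state 5

Analysis:
Allowed set {0,1,2,3,4,6,7}
Reach set: {0,1,5}
  0: ok
  1: ok
  5: ✗ unsafe
witness against invariant: a → 5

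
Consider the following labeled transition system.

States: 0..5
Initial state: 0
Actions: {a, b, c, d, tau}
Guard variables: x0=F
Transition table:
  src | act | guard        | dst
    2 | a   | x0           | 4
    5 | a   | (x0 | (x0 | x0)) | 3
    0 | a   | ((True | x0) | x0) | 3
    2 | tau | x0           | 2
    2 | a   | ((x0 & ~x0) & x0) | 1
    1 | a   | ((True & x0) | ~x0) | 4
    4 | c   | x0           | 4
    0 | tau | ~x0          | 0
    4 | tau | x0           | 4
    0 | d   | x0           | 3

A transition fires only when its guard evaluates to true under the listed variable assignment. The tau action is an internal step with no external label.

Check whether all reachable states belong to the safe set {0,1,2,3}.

Allowed set {0,1,2,3}
R = {0,3}
  0: ok
  3: ok

Answer: INVARIANT HOLDS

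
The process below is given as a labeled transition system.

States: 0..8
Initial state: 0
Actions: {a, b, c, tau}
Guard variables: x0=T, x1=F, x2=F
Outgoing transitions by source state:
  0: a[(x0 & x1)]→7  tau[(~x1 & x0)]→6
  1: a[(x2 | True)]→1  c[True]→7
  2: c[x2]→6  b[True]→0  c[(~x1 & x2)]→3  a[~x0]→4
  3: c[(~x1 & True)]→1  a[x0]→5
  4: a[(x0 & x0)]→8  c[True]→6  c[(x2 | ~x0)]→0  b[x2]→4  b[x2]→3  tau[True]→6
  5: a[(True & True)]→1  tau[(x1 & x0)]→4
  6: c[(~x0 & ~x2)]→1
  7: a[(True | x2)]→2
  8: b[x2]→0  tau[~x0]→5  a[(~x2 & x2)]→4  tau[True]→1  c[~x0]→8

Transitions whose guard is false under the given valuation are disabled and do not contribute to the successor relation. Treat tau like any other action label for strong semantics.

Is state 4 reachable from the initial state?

After dropping false guards: 12 live edges.
depth 0: {0}
depth 1: {6}  total {0,6}
Reach set: {0,6}

Answer: UNREACHABLE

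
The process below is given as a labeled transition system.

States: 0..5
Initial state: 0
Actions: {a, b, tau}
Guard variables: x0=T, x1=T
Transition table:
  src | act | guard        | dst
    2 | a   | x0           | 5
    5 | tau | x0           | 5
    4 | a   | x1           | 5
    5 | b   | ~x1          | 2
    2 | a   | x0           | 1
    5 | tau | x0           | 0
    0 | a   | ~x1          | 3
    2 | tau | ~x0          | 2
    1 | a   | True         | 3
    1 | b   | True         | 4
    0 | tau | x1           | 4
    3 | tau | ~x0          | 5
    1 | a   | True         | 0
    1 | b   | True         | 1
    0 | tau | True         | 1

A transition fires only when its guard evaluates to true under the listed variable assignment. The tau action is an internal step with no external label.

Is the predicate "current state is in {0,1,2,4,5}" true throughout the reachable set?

Answer: INVARIANT VIOLATED at state 3

Working:
Inv-set: {0,1,2,4,5}
Reach set: {0,1,3,4,5}
  0: ok
  1: ok
  3: ✗ unsafe
  4: ok
  5: ok
witness against invariant: tau·a → 3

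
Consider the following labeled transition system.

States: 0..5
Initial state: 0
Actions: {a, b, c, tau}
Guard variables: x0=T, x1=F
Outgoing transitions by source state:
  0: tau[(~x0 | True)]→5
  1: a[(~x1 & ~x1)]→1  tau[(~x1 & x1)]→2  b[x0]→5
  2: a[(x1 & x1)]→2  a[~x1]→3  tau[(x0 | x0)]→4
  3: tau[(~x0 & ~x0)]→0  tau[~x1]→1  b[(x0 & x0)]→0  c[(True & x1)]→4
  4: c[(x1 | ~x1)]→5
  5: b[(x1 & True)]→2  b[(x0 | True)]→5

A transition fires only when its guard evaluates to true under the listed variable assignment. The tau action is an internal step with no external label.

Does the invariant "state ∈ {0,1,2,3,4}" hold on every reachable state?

Answer: INVARIANT VIOLATED at state 5

Analysis:
Safe = {0,1,2,3,4}
R = {0,5}
  0: ok
  5: outside
reach 5 via tau — violates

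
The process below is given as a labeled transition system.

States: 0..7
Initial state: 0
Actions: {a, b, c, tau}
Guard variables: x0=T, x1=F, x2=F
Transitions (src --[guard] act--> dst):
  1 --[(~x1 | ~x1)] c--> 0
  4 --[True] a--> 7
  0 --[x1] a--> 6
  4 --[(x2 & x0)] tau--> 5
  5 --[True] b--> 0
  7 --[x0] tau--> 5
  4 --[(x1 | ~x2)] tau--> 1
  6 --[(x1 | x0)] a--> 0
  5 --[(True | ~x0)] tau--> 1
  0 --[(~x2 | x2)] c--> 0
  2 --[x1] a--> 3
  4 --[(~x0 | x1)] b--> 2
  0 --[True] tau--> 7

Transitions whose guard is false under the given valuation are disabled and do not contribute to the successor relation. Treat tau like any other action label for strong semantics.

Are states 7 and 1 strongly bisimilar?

Refine partition for ~:
  π0 = {{0,1,2,3,4,5,6,7}}
  π1 = {{0},{1},{2,3},{4},{5},{6},{7}}
stable after 2 split(s): 7 block(s)
class of 7: {7}; class of 1: {1}

Answer: NOT BISIMILAR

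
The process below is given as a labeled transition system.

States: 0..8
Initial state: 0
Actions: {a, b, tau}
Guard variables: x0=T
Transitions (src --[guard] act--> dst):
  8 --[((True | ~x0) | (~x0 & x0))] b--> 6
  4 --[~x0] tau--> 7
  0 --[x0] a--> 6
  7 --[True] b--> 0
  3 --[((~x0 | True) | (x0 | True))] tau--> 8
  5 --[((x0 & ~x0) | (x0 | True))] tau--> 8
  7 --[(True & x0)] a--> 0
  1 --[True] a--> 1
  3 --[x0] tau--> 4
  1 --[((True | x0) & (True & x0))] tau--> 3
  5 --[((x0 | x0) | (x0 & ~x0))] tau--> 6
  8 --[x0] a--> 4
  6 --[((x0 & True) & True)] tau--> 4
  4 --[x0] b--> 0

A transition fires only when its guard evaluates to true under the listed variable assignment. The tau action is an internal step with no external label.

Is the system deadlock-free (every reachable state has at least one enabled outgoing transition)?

Answer: DEADLOCK-FREE

Analysis:
R = {0,4,6}
  0: a→6  [1 exit(s)]
  4: b→0  [1 exit(s)]
  6: tau→4  [1 exit(s)]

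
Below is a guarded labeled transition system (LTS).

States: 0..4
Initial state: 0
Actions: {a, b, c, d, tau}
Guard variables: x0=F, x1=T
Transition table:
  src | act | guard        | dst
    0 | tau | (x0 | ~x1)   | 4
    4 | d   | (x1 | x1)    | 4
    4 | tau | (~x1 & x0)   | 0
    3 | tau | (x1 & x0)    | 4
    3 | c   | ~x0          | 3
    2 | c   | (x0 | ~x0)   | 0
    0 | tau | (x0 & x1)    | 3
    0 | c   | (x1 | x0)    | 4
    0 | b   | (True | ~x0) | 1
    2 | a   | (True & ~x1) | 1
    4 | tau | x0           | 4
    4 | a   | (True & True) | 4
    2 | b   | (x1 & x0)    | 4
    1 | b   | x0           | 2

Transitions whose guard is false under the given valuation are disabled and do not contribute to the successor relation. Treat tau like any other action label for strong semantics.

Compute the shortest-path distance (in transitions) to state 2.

Layered search for 2:
  L0 = {0}
  L1 = {1,4}
2 never appears.

Answer: UNREACHABLE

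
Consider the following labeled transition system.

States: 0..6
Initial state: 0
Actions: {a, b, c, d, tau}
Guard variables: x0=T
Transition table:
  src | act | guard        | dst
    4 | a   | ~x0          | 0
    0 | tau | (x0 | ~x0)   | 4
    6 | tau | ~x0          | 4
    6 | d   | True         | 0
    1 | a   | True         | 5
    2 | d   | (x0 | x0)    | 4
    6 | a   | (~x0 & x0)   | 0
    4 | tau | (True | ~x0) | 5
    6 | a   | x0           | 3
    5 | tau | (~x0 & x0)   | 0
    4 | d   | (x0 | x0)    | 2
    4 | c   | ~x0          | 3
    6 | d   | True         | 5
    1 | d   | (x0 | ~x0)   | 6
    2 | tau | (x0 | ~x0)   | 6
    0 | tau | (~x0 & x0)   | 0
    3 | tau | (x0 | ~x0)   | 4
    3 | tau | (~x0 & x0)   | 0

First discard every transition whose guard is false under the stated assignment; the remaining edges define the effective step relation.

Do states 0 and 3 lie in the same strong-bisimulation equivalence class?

Refine partition for ~:
  π0 = {{0,1,2,3,4,5,6}}
  π1 = {{0,3},{1,6},{2,4},{5}}
  π2 = {{0,3},{1},{2},{4},{5},{6}}
6 equivalence class(es) (converged in 3)
0∈{0,3}, 3∈{0,3}

Answer: BISIMILAR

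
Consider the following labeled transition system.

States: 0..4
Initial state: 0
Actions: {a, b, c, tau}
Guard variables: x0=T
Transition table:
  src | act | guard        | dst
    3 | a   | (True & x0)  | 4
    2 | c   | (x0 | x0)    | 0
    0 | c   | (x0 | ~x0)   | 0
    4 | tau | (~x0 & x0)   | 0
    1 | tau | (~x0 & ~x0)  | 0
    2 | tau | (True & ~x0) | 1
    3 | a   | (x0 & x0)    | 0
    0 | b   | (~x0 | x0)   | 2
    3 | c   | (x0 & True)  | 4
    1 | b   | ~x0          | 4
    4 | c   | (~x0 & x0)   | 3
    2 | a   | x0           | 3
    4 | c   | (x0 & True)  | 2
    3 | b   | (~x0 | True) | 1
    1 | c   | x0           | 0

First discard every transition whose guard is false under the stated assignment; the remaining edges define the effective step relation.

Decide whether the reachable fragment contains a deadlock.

Answer: DEADLOCK-FREE

Analysis:
Reachable = {0,1,2,3,4}
  0: b→2  c→0  [2 exit(s)]
  1: c→0  [1 exit(s)]
  2: a→3  c→0  [2 exit(s)]
  3: a→0  a→4  b→1  c→4  [4 exit(s)]
  4: c→2  [1 exit(s)]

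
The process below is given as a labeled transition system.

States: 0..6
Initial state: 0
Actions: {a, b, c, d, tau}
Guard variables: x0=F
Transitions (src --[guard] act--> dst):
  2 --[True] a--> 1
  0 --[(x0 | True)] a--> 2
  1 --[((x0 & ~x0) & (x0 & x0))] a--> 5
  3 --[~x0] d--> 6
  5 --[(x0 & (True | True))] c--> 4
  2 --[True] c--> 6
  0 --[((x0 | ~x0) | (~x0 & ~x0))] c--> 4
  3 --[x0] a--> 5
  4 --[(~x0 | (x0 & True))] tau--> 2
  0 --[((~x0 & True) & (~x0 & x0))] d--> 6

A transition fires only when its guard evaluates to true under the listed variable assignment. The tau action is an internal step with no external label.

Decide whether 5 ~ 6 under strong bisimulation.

Compute ~ classes (split until stable):
  round 0: {{0,1,2,3,4,5,6}}
  round 1: {{0,2},{1,5,6},{3},{4}}
  round 2: {{0},{1,5,6},{2},{3},{4}}
5 equivalence class(es) (converged in 3)
class of 5: {1,5,6}; class of 6: {1,5,6}

Answer: BISIMILAR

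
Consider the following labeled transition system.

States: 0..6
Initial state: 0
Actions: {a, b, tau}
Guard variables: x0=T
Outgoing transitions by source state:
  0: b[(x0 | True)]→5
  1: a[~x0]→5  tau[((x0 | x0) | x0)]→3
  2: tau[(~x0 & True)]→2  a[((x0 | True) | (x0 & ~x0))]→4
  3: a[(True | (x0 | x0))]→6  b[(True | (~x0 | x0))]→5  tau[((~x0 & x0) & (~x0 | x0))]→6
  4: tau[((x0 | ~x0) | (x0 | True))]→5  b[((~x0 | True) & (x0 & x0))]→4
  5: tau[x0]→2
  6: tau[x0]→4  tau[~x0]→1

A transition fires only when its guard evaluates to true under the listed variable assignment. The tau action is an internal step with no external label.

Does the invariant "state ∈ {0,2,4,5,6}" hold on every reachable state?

Allowed set {0,2,4,5,6}
R = {0,2,4,5}
  0: ok
  2: ok
  4: ok
  5: ok

Answer: INVARIANT HOLDS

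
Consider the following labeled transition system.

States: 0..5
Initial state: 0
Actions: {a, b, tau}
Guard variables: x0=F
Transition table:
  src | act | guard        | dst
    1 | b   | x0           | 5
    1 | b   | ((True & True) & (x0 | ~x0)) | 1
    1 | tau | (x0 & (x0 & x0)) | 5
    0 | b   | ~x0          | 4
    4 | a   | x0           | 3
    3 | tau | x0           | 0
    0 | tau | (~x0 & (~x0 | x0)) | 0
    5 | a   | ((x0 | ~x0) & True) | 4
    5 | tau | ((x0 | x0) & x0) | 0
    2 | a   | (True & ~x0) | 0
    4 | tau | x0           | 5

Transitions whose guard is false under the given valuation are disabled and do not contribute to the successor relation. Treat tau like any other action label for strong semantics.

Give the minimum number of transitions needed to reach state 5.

Breadth-first toward 5:
  L0 = {0}
  L1 = {4}
5 never appears.

Answer: UNREACHABLE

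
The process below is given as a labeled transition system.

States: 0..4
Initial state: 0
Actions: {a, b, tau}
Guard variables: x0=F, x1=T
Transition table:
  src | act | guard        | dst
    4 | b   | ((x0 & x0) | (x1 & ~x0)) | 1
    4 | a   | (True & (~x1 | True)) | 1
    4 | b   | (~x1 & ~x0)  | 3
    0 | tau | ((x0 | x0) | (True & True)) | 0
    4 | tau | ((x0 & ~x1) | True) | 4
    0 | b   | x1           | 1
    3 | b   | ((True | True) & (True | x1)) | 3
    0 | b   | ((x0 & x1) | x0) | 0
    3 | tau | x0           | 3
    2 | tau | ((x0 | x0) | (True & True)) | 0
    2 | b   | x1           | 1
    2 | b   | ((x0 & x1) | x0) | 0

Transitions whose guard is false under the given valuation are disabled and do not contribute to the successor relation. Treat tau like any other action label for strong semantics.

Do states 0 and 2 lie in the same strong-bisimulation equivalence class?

Bisimulation quotient by refinement:
  π0 = {{0,1,2,3,4}}
  π1 = {{0,2},{1},{3},{4}}
Fixed point at round 2; 4 class(es).
class of 0: {0,2}; class of 2: {0,2}

Answer: BISIMILAR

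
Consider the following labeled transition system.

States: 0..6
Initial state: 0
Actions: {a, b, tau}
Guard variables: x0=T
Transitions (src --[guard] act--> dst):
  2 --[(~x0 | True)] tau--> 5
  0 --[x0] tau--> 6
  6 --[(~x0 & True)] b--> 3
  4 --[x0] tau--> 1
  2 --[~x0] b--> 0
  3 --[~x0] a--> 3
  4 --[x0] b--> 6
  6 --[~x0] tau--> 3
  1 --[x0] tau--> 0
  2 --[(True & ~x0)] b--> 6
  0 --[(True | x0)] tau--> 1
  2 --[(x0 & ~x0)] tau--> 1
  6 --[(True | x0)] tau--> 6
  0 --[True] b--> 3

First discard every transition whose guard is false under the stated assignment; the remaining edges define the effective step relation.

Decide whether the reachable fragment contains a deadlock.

R = {0,1,3,6}
  0: b→3  tau→1  tau→6  [3 exit(s)]
  1: tau→0  [1 exit(s)]
  3: ∅  [no exit]
  6: tau→6  [1 exit(s)]
trace reaching 3: b

Answer: DEADLOCK at state 3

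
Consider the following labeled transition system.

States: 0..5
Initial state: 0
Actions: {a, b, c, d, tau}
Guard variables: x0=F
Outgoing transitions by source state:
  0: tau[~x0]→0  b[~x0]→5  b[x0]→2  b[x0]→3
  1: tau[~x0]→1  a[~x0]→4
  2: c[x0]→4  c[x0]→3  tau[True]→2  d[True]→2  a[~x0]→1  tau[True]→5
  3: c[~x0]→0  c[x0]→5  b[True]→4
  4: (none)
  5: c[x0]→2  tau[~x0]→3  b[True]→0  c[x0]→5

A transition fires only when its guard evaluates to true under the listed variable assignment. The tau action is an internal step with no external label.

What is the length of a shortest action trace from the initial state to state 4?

Answer: 3

Analysis:
Breadth-first toward 4:
  depth 0: {0}
  depth 1: {5}
  depth 2: {3}
  depth 3: {4}
first hit 4 at d=3 via b·tau·b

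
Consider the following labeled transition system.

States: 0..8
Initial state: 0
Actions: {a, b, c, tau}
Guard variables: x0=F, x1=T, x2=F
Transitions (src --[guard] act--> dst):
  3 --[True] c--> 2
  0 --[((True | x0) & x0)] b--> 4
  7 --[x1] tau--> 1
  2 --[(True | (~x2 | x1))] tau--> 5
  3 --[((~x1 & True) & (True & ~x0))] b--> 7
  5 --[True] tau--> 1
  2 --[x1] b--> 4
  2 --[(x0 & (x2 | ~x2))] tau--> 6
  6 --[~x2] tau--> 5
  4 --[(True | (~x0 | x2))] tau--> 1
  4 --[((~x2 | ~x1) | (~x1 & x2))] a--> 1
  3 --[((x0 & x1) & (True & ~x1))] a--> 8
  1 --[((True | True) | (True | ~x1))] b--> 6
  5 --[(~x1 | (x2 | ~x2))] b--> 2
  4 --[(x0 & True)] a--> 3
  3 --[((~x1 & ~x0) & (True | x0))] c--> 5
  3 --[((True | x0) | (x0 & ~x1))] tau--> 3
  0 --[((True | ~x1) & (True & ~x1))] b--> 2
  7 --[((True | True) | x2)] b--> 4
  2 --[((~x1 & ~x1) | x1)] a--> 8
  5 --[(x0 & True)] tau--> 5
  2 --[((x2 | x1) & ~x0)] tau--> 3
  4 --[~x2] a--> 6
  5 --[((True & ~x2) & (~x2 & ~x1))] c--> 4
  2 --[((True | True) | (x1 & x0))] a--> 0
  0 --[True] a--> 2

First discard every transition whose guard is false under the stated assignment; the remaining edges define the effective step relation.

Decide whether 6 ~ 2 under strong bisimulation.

Answer: NOT BISIMILAR

Trace:
Compute ~ classes (split until stable):
  π0 = {{0,1,2,3,4,5,6,7,8}}
  π1 = {{0},{1},{2},{3},{4},{5,7},{6},{8}}
  π2 = {{0},{1},{2},{3},{4},{5},{6},{7},{8}}
stable after 3 split(s): 9 block(s)
class of 6: {6}; class of 2: {2}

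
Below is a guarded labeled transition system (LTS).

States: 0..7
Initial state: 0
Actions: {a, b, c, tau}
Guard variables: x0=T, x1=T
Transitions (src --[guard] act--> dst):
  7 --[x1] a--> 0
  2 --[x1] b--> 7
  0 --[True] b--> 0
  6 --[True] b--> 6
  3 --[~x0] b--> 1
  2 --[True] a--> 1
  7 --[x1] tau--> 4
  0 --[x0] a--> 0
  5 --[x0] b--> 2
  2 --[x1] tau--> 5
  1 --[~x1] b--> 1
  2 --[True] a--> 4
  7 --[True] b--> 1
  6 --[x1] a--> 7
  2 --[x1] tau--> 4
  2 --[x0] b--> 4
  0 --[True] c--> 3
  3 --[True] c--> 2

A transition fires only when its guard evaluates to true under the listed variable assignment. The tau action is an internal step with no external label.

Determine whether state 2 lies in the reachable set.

Guard filter leaves 16 enabled edge(s).
Layer 0: {0}
Layer 1: {3}  now seen {0,3}
Layer 2: {2}  now seen {0,2,3}
Layer 3: {1,4,5,7}  now seen {0,1,2,3,4,5,7}
Reach set: {0,1,2,3,4,5,7}
Path to 2: c·c

Answer: REACHABLE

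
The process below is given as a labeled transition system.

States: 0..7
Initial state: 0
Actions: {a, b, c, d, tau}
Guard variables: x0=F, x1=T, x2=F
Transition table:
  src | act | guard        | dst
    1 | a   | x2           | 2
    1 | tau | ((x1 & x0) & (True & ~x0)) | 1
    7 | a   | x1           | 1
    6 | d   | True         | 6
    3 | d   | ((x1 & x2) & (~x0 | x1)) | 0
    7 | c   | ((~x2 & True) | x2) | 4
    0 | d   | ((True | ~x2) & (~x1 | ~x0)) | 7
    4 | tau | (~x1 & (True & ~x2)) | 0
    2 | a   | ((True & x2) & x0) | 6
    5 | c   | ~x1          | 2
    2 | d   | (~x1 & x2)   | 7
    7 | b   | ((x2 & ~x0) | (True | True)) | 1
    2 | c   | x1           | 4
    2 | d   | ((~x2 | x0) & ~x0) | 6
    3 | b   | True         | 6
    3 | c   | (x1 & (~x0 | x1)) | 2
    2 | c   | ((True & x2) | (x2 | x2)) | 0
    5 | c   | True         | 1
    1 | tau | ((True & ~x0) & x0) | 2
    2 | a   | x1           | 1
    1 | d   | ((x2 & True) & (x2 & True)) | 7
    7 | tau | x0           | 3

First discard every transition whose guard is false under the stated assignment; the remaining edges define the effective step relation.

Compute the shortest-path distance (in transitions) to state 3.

Breadth-first toward 3:
  L0 = {0}
  L1 = {7}
  L2 = {1,4}
3 never appears.

Answer: UNREACHABLE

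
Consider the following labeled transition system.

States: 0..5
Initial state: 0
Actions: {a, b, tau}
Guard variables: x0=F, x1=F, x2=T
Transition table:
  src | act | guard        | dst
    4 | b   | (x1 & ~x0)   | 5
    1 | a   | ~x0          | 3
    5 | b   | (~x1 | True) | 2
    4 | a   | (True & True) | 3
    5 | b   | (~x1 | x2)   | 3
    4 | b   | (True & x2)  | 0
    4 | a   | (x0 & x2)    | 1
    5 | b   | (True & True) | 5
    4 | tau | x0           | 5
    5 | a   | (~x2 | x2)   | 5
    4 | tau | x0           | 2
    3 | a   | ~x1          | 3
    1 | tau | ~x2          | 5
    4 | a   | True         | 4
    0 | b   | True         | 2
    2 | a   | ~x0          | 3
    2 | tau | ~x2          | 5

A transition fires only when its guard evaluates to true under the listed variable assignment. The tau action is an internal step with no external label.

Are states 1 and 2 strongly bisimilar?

Compute ~ classes (split until stable):
  π0 = {{0,1,2,3,4,5}}
  π1 = {{0},{1,2,3},{4,5}}
  π2 = {{0},{1,2,3},{4},{5}}
Fixed point at round 3; 4 class(es).
[1]={1,2,3}  [2]={1,2,3}

Answer: BISIMILAR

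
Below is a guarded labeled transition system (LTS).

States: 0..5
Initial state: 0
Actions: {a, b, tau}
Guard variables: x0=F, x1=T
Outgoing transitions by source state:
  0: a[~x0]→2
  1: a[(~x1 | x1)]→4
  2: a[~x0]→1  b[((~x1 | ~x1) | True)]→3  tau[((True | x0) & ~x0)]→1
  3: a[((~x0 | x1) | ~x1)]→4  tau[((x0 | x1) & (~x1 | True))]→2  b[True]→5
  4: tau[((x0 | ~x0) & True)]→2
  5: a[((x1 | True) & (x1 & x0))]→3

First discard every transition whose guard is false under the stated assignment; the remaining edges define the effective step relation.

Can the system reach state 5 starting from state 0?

9 transition(s) survive guard evaluation.
L0 = {0}
L1 = {2}  cumulative {0,2}
L2 = {1,3}  cumulative {0,1,2,3}
L3 = {4,5}  cumulative {0,1,2,3,4,5}
Reach set: {0,1,2,3,4,5}
witness 5: a·b·b

Answer: REACHABLE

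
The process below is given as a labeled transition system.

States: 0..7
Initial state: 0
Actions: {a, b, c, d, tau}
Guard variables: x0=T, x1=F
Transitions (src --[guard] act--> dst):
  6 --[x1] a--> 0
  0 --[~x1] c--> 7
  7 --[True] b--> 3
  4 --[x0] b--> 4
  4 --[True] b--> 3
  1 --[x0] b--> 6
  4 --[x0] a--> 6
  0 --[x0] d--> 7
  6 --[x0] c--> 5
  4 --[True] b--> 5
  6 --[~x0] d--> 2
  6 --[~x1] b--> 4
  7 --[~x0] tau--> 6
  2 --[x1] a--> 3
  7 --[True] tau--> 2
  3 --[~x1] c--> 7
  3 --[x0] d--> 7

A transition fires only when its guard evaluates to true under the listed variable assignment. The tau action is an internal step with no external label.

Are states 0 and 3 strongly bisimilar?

Compute ~ classes (split until stable):
  P[0] = {{0,1,2,3,4,5,6,7}}
  P[1] = {{0,3},{1},{2,5},{4},{6},{7}}
Fixed point at round 2; 6 class(es).
0∈{0,3}, 3∈{0,3}

Answer: BISIMILAR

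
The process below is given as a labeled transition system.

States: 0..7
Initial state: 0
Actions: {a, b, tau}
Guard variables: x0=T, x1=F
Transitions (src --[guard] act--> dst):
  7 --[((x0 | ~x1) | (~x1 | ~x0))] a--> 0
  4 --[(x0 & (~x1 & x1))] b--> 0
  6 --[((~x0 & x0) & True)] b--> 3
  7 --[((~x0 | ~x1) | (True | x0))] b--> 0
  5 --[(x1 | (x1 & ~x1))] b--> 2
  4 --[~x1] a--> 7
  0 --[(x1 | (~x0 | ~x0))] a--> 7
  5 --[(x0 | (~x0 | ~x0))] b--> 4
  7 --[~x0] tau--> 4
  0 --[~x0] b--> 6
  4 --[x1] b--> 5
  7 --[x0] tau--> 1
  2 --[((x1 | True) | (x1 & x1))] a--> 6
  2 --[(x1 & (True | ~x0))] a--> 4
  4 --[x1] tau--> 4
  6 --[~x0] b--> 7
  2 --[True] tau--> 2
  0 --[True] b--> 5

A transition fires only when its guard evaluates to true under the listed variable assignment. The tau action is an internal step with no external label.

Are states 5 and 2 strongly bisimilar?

Refine partition for ~:
  round 0: {{0,1,2,3,4,5,6,7}}
  round 1: {{0,5},{1,3,6},{2},{4},{7}}
  round 2: {{0},{1,3,6},{2},{4},{5},{7}}
Fixed point at round 3; 6 class(es).
[5]={5}  [2]={2}

Answer: NOT BISIMILAR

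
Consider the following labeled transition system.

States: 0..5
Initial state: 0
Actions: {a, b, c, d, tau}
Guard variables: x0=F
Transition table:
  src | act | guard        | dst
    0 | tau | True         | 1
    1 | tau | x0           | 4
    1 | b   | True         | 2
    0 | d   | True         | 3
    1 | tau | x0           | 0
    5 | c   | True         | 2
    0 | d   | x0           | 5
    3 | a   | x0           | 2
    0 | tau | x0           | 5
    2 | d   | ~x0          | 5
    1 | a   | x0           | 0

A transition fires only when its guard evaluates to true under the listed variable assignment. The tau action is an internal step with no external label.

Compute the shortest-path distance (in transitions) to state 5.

Answer: 3

Analysis:
BFS to 5:
  depth 0: {0}
  depth 1: {1,3}
  depth 2: {2}
  depth 3: {5}
first hit 5 at d=3 via tau·b·d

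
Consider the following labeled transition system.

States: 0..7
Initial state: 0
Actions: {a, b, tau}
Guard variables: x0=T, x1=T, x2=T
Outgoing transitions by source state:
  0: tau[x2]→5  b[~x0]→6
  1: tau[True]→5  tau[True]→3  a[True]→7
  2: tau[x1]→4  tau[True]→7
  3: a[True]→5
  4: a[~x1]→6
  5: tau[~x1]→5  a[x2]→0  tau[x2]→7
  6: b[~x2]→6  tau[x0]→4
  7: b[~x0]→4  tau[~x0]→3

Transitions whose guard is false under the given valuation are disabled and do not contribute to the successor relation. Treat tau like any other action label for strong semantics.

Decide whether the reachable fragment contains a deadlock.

Reach set: {0,5,7}
  0: tau→5  [1 exit(s)]
  5: a→0  tau→7  [2 exit(s)]
  7: ∅  [deadlock]
Path to 7: tau·tau

Answer: DEADLOCK at state 7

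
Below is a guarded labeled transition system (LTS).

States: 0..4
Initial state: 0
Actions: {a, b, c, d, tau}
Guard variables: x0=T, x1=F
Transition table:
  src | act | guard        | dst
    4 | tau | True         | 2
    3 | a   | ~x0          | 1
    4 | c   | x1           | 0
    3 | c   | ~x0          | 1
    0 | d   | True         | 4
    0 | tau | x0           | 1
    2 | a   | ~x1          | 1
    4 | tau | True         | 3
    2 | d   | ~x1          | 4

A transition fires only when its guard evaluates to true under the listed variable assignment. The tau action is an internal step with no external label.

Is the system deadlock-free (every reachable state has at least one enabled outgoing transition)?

Answer: DEADLOCK at state 1

Working:
Reachable = {0,1,2,3,4}
  0: d→4  tau→1  [deg 2]
  1: ∅  [no exit]
  2: a→1  d→4  [deg 2]
  3: ∅  [no exit]
  4: tau→2  tau→3  [deg 2]
witness 1: tau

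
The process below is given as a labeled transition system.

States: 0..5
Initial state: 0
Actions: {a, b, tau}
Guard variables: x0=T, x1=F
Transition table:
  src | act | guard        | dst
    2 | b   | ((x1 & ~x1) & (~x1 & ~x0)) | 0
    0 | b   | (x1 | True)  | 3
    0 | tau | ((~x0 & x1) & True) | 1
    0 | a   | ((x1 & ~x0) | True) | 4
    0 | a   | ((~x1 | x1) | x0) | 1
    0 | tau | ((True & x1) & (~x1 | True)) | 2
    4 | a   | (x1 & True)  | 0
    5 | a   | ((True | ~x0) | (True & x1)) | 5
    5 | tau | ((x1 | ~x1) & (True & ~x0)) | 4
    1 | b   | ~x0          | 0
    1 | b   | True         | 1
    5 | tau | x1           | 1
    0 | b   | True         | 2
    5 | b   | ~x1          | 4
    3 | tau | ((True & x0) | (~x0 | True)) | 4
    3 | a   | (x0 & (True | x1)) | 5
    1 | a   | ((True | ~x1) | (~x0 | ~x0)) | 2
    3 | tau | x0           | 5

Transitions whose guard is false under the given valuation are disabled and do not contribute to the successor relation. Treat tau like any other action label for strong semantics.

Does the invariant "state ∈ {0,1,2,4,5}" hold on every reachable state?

Allowed set {0,1,2,4,5}
Reach set: {0,1,2,3,4,5}
  0: ok
  1: ok
  2: ok
  3: outside
  4: ok
  5: ok
witness against invariant: b → 3

Answer: INVARIANT VIOLATED at state 3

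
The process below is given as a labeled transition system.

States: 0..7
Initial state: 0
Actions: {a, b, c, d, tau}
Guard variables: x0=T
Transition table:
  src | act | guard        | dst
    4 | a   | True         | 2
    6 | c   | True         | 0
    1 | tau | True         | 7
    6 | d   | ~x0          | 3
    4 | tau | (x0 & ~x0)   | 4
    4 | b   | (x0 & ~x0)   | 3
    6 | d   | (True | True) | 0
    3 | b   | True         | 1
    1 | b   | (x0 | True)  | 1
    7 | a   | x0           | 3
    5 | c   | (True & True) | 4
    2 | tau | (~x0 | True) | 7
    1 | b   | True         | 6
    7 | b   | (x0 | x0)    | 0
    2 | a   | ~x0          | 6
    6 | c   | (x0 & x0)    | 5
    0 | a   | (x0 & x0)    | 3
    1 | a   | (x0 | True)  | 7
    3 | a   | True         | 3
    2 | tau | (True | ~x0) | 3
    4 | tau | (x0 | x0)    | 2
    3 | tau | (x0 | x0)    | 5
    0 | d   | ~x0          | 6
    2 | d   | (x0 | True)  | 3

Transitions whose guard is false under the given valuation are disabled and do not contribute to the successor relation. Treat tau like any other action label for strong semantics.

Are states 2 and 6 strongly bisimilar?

Answer: NOT BISIMILAR

Working:
Compute ~ classes (split until stable):
  P[0] = {{0,1,2,3,4,5,6,7}}
  P[1] = {{0},{1,3},{2},{4},{5},{6},{7}}
  P[2] = {{0},{1},{2},{3},{4},{5},{6},{7}}
Fixed point at round 3; 8 class(es).
class of 2: {2}; class of 6: {6}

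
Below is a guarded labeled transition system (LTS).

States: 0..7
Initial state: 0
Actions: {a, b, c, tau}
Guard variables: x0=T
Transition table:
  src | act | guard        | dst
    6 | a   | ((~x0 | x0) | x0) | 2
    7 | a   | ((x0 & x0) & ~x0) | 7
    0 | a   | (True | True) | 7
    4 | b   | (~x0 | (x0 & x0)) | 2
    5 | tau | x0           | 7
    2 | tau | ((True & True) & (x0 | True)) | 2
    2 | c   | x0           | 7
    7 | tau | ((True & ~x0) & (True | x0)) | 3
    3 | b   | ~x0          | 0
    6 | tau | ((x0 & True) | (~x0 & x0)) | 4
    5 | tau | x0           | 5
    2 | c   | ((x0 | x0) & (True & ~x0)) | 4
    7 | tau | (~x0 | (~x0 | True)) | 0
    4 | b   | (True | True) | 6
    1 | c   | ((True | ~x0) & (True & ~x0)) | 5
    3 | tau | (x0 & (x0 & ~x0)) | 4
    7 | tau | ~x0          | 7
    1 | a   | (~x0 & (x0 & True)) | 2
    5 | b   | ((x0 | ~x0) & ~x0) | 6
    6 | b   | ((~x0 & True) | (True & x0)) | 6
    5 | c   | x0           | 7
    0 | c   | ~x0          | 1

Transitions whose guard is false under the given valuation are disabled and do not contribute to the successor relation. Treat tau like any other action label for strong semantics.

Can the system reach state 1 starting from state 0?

After dropping false guards: 12 live edges.
L0 = {0}
L1 = {7}  cumulative {0,7}
Reachable = {0,7}

Answer: UNREACHABLE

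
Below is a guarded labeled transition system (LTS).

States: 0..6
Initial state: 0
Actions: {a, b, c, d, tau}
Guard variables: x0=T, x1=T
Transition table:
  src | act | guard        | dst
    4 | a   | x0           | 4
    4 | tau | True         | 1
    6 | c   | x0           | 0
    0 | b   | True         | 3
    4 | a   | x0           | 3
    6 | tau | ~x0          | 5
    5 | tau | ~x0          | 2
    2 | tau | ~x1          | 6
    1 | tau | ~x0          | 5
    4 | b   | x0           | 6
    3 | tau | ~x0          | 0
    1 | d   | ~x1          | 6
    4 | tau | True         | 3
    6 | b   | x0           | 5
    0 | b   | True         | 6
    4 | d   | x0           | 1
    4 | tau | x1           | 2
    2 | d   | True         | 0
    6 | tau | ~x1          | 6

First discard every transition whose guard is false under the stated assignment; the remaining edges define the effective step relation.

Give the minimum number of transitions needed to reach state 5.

Layered search for 5:
  Layer 0: {0}
  Layer 1: {3,6}
  Layer 2: {5}
depth(5)=2, e.g. b·b

Answer: 2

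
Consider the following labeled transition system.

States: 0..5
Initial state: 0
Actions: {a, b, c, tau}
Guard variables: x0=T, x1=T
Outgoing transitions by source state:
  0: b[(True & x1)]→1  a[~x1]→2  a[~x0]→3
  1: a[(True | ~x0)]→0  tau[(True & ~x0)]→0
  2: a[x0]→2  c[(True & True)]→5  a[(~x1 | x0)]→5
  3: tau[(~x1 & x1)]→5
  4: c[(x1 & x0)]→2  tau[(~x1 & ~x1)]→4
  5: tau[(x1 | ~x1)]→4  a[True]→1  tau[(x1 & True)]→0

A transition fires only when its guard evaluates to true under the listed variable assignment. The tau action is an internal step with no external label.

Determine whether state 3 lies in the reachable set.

Answer: UNREACHABLE

Trace:
Guard filter leaves 9 enabled edge(s).
L0 = {0}
L1 = {1}  now seen {0,1}
Reach set: {0,1}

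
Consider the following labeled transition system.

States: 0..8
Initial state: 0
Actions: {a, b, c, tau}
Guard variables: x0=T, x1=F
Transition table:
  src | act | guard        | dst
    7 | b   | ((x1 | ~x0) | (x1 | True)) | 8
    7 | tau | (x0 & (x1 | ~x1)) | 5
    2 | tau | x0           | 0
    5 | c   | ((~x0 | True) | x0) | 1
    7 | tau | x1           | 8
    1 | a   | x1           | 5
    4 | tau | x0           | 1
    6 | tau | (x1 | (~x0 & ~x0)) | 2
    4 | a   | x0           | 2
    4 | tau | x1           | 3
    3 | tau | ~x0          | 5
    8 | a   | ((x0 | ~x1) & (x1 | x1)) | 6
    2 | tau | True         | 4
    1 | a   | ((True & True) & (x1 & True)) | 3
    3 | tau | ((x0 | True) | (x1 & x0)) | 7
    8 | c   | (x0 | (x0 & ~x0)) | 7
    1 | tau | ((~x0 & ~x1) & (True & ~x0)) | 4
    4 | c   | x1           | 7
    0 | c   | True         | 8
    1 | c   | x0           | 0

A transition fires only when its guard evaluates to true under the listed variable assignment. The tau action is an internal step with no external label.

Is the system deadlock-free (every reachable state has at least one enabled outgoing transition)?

R = {0,1,5,7,8}
  0: c→8  [1 out]
  1: c→0  [1 out]
  5: c→1  [1 out]
  7: b→8  tau→5  [2 out]
  8: c→7  [1 out]

Answer: DEADLOCK-FREE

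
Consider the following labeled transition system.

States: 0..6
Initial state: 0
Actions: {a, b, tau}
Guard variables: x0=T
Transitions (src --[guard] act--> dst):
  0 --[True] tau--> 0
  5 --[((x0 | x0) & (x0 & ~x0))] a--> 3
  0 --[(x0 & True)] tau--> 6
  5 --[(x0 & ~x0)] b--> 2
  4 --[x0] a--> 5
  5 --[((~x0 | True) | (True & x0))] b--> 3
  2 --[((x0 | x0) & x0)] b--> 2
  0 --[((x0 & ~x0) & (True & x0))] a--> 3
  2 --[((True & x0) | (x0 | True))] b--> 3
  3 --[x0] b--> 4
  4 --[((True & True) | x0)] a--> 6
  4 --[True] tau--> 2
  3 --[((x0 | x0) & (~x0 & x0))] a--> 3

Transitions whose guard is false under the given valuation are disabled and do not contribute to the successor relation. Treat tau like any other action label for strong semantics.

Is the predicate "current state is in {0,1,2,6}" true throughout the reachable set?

Safe = {0,1,2,6}
Reachable = {0,6}
  0: safe
  6: safe

Answer: INVARIANT HOLDS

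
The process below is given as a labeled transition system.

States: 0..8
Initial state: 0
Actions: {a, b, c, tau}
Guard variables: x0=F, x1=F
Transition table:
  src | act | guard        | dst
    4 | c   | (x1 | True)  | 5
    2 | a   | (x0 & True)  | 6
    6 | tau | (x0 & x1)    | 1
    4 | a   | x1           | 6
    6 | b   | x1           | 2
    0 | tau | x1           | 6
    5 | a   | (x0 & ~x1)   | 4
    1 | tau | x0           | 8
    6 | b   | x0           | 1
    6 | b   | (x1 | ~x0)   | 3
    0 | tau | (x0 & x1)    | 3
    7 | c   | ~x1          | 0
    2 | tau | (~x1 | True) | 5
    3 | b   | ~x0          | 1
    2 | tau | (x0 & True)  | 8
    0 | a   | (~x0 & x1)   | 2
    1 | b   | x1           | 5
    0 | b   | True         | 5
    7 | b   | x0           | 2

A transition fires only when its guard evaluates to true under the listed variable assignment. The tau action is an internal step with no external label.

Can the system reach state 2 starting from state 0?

Guard filter leaves 6 enabled edge(s).
depth 0: {0}
depth 1: {5}  total {0,5}
Reachable = {0,5}

Answer: UNREACHABLE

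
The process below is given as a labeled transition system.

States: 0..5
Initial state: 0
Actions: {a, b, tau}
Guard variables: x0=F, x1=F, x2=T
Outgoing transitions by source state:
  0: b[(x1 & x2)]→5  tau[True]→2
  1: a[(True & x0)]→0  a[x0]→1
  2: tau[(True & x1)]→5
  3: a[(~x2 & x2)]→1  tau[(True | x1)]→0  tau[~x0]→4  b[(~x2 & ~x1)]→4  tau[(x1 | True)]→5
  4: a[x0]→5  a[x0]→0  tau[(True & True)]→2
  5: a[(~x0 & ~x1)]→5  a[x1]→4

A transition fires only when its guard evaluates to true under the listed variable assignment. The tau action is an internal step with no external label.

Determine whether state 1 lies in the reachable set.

Answer: UNREACHABLE

Working:
Guard filter leaves 6 enabled edge(s).
L0 = {0}
L1 = {2}  now seen {0,2}
Reach set: {0,2}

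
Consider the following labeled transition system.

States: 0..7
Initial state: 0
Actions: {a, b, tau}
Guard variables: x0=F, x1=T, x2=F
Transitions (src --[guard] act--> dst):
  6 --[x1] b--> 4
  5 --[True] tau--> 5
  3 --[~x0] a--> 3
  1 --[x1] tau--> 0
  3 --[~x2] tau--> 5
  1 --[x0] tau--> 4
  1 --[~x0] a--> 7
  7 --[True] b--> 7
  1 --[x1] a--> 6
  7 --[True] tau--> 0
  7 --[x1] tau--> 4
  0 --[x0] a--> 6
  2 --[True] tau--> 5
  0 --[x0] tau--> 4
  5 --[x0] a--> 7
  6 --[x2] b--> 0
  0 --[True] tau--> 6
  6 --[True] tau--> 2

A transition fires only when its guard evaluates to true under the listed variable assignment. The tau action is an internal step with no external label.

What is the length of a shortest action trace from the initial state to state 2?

Answer: 2

Trace:
Layered search for 2:
  L0 = {0}
  L1 = {6}
  L2 = {2,4}
2 enters at depth 2; path tau·tau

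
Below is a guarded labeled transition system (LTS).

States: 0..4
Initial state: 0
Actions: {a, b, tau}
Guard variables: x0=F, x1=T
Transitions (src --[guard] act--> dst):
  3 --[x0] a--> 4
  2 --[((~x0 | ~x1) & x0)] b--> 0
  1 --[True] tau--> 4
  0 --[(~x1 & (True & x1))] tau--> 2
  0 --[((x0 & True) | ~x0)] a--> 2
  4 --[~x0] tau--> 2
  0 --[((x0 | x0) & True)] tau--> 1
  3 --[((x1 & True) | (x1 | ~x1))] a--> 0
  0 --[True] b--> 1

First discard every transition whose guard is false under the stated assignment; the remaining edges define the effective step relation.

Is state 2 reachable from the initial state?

5 transition(s) survive guard evaluation.
depth 0: {0}
depth 1: {1,2}  total {0,1,2}
depth 2: {4}  total {0,1,2,4}
Reachable = {0,1,2,4}
witness 2: a

Answer: REACHABLE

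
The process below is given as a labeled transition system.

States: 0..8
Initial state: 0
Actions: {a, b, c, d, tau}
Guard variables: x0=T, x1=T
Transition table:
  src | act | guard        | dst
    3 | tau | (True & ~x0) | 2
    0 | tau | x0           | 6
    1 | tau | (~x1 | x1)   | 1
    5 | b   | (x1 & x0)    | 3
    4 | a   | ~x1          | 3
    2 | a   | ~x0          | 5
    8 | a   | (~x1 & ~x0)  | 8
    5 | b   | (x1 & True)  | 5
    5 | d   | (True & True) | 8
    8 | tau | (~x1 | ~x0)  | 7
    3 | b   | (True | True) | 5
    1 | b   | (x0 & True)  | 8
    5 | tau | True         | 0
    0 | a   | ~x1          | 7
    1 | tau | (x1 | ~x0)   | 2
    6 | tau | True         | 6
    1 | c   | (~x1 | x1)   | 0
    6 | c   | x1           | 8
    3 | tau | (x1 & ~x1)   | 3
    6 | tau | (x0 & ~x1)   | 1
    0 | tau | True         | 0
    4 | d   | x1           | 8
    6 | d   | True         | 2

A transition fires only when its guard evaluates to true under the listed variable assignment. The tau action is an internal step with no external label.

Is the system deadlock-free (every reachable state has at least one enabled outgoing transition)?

Answer: DEADLOCK at state 2

Working:
R = {0,2,6,8}
  0: tau→0  tau→6  [2 out]
  2: ∅  [deadlock]
  6: c→8  d→2  tau→6  [3 out]
  8: ∅  [deadlock]
Path to 2: tau·d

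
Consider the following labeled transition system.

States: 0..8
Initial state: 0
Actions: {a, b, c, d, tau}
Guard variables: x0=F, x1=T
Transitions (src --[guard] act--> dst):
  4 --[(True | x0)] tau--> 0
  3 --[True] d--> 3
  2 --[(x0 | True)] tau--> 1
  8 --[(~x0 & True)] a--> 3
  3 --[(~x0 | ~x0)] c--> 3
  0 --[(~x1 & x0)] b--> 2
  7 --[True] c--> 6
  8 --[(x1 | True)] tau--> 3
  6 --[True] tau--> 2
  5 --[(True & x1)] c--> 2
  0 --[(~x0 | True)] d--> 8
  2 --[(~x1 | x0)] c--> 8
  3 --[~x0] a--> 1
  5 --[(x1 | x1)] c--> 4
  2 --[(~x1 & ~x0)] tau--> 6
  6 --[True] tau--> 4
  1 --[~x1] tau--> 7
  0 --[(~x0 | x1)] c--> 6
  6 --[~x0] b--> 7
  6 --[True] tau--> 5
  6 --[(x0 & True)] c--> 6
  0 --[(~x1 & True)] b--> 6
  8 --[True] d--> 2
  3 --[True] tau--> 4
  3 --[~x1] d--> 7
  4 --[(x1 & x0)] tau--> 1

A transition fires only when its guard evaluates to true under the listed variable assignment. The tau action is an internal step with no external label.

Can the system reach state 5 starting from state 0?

18 transition(s) survive guard evaluation.
Layer 0: {0}
Layer 1: {6,8}  cumulative {0,6,8}
Layer 2: {2,3,4,5,7}  cumulative {0,2,3,4,5,6,7,8}
Layer 3: {1}  cumulative {0,1,2,3,4,5,6,7,8}
Reachable = {0,1,2,3,4,5,6,7,8}
Path to 5: c·tau

Answer: REACHABLE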